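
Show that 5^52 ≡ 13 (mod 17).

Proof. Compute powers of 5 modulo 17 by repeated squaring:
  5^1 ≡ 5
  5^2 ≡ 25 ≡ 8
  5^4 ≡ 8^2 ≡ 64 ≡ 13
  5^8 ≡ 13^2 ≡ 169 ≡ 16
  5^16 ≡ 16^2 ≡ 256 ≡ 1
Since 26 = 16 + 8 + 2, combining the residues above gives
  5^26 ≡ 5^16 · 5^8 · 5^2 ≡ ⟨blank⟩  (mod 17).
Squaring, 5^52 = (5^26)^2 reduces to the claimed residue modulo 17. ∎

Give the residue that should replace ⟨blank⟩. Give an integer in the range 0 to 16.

9

5^16 · 5^8 · 5^2 ≡ 1 · 16 · 8 = 128.
128 mod 17 = 9, so 5^26 ≡ 9 (mod 17).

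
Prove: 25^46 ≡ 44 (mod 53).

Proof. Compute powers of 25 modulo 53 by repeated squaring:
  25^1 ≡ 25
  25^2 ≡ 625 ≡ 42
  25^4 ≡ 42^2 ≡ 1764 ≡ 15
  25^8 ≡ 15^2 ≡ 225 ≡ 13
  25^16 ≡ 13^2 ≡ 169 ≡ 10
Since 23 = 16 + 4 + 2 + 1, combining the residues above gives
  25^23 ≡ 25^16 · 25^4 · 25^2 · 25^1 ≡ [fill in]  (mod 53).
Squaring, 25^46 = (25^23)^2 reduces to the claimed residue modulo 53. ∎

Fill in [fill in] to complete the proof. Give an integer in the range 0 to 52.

25^16 · 25^4 · 25^2 · 25^1 ≡ 10 · 15 · 42 · 25 = 157500.
157500 mod 53 = 37, so 25^23 ≡ 37 (mod 53).

37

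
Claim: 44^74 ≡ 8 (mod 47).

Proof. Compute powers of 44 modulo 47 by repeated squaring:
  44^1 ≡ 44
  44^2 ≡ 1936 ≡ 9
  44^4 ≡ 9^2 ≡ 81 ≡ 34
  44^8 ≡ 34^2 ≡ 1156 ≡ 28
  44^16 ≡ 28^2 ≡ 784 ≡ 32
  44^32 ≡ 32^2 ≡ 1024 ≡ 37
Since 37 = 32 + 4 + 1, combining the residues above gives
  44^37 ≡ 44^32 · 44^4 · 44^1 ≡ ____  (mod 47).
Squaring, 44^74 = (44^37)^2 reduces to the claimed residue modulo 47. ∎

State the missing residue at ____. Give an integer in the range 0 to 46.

33

Multiply the listed residues: 37 · 34 · 44 = 1258 → 55352.
Reducing modulo 47: 55352 = 1177·47 + 33, so 44^37 ≡ 33.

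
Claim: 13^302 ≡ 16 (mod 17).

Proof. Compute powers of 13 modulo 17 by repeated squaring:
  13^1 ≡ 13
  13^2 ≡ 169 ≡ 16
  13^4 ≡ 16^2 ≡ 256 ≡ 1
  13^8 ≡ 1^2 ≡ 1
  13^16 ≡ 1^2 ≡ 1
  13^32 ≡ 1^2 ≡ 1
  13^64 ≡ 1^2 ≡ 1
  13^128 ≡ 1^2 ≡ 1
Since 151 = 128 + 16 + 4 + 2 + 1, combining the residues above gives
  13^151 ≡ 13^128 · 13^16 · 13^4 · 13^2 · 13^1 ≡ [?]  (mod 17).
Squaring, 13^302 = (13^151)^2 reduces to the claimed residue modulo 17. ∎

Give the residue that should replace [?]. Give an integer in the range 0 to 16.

Multiply the listed residues: 1 · 1 · 1 · 16 · 13 = 1 → 1 → 16 → 208.
Reducing modulo 17: 208 = 12·17 + 4, so 13^151 ≡ 4.

4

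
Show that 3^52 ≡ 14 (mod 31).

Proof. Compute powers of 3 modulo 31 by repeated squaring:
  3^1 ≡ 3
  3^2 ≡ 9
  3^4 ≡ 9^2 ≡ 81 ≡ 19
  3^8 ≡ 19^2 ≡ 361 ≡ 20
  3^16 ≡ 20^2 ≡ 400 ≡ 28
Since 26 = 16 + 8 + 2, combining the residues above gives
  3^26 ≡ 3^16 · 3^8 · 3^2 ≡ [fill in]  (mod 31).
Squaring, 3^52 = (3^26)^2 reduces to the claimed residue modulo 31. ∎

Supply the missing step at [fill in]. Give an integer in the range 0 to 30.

Multiply the listed residues: 28 · 20 · 9 = 560 → 5040.
Reducing modulo 31: 5040 = 162·31 + 18, so 3^26 ≡ 18.

18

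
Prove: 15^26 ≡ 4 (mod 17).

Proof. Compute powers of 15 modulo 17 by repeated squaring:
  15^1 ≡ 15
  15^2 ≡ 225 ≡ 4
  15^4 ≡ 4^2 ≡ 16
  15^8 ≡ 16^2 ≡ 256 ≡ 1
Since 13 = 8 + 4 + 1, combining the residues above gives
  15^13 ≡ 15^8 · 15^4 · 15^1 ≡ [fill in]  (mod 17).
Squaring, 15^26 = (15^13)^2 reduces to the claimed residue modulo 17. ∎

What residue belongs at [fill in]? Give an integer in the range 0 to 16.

Multiply the listed residues: 1 · 16 · 15 = 16 → 240.
Reducing modulo 17: 240 = 14·17 + 2, so 15^13 ≡ 2.

2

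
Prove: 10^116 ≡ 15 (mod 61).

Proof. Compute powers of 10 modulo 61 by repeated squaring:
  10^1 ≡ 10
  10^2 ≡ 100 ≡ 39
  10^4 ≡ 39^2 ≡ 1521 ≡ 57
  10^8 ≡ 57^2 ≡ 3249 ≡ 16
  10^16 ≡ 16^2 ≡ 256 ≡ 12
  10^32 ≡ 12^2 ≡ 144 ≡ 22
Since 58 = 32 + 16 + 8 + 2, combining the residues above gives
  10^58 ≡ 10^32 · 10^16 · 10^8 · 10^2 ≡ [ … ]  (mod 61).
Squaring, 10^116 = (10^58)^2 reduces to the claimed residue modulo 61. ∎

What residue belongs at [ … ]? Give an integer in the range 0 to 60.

36

10^32 · 10^16 · 10^8 · 10^2 ≡ 22 · 12 · 16 · 39 = 164736.
164736 mod 61 = 36, so 10^58 ≡ 36 (mod 61).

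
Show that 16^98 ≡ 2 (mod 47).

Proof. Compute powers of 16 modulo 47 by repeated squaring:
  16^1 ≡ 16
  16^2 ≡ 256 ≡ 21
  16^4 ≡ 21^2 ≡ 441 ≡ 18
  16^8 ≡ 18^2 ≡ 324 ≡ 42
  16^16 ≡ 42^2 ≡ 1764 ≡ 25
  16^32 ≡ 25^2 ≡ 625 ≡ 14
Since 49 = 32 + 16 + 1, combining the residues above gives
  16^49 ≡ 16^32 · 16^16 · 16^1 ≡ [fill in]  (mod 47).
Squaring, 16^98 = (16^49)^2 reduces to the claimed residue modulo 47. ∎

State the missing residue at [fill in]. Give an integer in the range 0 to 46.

Multiply the listed residues: 14 · 25 · 16 = 350 → 5600.
Reducing modulo 47: 5600 = 119·47 + 7, so 16^49 ≡ 7.

7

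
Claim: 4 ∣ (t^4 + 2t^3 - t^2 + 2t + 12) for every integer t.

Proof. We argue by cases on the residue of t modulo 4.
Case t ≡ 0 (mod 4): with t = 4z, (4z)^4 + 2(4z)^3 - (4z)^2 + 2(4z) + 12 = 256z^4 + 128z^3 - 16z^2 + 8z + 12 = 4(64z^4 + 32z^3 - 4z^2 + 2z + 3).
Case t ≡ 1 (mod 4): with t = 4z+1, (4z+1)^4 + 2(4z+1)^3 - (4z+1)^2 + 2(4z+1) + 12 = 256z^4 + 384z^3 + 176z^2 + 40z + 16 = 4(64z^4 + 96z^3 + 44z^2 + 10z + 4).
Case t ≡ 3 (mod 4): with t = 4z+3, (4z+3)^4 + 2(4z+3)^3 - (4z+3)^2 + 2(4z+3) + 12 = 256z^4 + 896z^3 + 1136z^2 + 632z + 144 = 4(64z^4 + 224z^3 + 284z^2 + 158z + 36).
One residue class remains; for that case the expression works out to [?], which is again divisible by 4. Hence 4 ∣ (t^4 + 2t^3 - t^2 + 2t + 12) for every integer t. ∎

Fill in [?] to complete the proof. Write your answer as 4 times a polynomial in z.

The residues treated are {0, 1, 3}, so the missing case is t ≡ 2 (mod 4); write t = 4z+2.
Then (4z+2)^4 + 2(4z+2)^3 - (4z+2)^2 + 2(4z+2) + 12 = 256z^4 + 640z^3 + 560z^2 + 216z + 44 = 4(64z^4 + 160z^3 + 140z^2 + 54z + 11).

4(64z^4 + 160z^3 + 140z^2 + 54z + 11)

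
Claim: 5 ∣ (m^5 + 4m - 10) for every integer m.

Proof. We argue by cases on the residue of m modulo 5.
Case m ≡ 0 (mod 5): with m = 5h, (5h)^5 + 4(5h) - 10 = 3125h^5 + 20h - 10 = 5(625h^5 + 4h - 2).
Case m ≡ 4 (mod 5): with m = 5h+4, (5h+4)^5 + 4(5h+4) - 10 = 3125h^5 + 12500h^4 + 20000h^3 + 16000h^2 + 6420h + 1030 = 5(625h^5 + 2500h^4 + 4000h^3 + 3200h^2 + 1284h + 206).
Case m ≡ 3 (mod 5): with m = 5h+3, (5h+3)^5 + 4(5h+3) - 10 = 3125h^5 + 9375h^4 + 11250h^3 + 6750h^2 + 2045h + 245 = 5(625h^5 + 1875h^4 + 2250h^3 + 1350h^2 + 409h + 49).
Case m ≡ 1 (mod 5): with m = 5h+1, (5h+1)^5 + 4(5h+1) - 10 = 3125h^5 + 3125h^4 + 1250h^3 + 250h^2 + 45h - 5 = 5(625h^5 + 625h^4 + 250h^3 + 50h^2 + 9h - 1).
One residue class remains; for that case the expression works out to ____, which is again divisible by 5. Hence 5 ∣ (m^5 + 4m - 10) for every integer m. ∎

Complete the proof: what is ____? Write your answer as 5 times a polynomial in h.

Only m ≡ 2 (mod 5) is unaccounted for. Put m = 5h+2:
(5h+2)^5 + 4(5h+2) - 10 expands to 3125h^5 + 6250h^4 + 5000h^3 + 2000h^2 + 420h + 30,
and factoring out 5 leaves 5(625h^5 + 1250h^4 + 1000h^3 + 400h^2 + 84h + 6).

5(625h^5 + 1250h^4 + 1000h^3 + 400h^2 + 84h + 6)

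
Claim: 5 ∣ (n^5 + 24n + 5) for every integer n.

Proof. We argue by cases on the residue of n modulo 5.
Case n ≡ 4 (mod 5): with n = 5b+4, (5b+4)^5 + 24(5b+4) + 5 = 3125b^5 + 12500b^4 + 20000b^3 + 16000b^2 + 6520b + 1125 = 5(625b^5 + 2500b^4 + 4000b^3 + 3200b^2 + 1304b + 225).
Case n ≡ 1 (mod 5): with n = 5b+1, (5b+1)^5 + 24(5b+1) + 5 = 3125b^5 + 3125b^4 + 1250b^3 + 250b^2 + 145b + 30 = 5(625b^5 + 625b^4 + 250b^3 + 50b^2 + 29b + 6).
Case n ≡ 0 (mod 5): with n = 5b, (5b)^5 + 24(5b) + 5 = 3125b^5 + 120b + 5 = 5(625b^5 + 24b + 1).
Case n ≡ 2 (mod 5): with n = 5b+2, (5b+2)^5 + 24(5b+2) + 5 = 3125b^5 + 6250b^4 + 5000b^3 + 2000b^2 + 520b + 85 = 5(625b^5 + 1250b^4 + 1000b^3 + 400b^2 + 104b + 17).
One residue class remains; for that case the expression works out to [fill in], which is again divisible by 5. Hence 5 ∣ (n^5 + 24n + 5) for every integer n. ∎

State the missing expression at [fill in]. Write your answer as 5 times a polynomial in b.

5(625b^5 + 1875b^4 + 2250b^3 + 1350b^2 + 429b + 64)

Only n ≡ 3 (mod 5) is unaccounted for. Put n = 5b+3:
(5b+3)^5 + 24(5b+3) + 5 expands to 3125b^5 + 9375b^4 + 11250b^3 + 6750b^2 + 2145b + 320,
and factoring out 5 leaves 5(625b^5 + 1875b^4 + 2250b^3 + 1350b^2 + 429b + 64).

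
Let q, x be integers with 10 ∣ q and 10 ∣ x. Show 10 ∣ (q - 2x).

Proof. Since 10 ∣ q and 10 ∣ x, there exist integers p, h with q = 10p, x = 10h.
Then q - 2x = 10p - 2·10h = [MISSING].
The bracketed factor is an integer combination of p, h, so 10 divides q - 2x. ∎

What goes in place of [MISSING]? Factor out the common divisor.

10(-2h + p)

Each term has a factor of 10: 10p - 2·10h = 10·(-2h + p).
Since -2h + p is an integer, 10 ∣ (q - 2x).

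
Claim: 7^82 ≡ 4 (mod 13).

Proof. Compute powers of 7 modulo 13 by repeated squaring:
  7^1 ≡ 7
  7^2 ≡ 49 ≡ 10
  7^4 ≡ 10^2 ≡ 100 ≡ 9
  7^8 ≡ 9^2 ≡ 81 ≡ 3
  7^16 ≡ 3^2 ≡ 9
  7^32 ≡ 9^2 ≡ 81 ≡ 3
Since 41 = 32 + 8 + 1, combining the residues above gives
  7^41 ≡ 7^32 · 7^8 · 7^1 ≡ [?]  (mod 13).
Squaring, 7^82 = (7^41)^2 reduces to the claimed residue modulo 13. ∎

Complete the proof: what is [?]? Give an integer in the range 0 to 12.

11

Multiply the listed residues: 3 · 3 · 7 = 9 → 63.
Reducing modulo 13: 63 = 4·13 + 11, so 7^41 ≡ 11.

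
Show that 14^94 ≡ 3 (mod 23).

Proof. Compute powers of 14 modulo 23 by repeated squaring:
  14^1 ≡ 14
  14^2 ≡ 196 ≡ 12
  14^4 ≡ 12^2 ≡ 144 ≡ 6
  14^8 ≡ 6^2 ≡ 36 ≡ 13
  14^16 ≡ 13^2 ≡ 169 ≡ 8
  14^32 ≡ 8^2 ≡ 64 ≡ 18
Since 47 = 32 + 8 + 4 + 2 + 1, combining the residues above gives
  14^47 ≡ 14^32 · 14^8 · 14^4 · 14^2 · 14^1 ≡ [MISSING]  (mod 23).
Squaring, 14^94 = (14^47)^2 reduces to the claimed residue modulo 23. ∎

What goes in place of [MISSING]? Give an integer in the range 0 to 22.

7

Multiply the listed residues: 18 · 13 · 6 · 12 · 14 = 234 → 1404 → 16848 → 235872.
Reducing modulo 23: 235872 = 10255·23 + 7, so 14^47 ≡ 7.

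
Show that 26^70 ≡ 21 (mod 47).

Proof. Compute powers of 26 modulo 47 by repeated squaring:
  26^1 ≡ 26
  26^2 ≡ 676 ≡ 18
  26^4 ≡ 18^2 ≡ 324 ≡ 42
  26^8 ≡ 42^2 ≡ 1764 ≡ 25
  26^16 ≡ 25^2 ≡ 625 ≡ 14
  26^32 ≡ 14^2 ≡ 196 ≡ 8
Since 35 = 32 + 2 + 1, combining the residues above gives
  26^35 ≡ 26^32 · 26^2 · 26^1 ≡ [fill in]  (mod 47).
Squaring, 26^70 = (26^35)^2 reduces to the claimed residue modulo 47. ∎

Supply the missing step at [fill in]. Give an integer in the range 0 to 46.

31

26^32 · 26^2 · 26^1 ≡ 8 · 18 · 26 = 3744.
3744 mod 47 = 31, so 26^35 ≡ 31 (mod 47).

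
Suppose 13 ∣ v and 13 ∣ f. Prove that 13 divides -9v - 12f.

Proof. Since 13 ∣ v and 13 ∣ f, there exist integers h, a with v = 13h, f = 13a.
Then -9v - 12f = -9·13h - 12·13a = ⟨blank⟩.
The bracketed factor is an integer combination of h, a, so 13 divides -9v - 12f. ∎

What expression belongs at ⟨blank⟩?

Pull the common 13 out of every term: -9·13h - 12·13a = 13(-12a - 9h).
-12a - 9h is an integer, which exhibits the divisibility.

13(-12a - 9h)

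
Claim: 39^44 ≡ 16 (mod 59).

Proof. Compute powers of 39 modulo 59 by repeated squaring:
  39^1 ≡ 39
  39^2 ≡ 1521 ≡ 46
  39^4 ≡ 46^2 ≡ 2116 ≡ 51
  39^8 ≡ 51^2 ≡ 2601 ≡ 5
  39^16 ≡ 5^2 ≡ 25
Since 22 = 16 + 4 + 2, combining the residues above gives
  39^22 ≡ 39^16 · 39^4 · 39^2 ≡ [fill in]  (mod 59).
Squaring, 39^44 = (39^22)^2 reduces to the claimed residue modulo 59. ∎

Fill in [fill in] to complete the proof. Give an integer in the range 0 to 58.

4

39^16 · 39^4 · 39^2 ≡ 25 · 51 · 46 = 58650.
58650 mod 59 = 4, so 39^22 ≡ 4 (mod 59).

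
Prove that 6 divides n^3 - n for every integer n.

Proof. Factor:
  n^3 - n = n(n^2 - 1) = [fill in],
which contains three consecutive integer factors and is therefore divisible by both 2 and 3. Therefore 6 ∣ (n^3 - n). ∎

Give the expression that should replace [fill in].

n(n^2 - 1) = n(n - 1)(n + 1) = (n - 1)n(n + 1).
These three factors are consecutive integers, so their product is divisible by 6.

(n - 1)n(n + 1)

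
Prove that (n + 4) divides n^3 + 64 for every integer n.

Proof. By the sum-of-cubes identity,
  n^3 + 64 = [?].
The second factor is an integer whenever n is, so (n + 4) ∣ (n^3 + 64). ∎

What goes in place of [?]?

(n + 4)(n^2 - 4n + 16)

a^3 + b^3 = (a + b)(a^2 - ab + b^2). With a = n, b = 4:
n^3 + 64 = (n + 4)(n^2 - 4n + 16).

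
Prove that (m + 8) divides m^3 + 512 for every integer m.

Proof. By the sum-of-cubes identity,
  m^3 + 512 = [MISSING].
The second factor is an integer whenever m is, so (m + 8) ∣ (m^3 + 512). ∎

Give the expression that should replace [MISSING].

(m + 8)(m^2 - 8m + 64)

a^3 + b^3 = (a + b)(a^2 - ab + b^2). With a = m, b = 8:
m^3 + 512 = (m + 8)(m^2 - 8m + 64).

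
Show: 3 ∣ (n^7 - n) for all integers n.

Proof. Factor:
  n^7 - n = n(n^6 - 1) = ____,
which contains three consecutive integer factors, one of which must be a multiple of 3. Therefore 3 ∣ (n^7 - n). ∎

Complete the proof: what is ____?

(n - 1)n(n + 1)(n^4 + n^2 + 1)

n^6 - 1 = (n^2 - 1)(n^4 + n^2 + 1), and n^2 - 1 = (n-1)(n+1).
So n(n^6 - 1) = (n - 1)n(n + 1)(n^4 + n^2 + 1).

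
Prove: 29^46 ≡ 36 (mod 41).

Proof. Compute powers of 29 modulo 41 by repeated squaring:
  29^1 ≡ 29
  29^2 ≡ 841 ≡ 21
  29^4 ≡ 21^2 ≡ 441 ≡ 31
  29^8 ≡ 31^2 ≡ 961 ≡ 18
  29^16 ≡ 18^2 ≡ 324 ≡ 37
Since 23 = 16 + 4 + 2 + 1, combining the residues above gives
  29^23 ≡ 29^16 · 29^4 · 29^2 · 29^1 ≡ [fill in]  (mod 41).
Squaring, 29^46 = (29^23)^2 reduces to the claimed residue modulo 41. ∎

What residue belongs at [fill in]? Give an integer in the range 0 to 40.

Multiply the listed residues: 37 · 31 · 21 · 29 = 1147 → 24087 → 698523.
Reducing modulo 41: 698523 = 17037·41 + 6, so 29^23 ≡ 6.

6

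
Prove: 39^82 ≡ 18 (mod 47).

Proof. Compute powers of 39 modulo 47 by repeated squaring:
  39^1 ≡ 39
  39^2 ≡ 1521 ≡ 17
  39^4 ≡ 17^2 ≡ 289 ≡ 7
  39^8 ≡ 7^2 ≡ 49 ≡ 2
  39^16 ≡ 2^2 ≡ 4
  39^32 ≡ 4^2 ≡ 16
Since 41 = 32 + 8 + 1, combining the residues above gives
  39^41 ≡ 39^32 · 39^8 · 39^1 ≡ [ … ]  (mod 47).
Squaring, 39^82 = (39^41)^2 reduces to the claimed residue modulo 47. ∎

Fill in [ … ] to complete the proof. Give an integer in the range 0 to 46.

26

Multiply the listed residues: 16 · 2 · 39 = 32 → 1248.
Reducing modulo 47: 1248 = 26·47 + 26, so 39^41 ≡ 26.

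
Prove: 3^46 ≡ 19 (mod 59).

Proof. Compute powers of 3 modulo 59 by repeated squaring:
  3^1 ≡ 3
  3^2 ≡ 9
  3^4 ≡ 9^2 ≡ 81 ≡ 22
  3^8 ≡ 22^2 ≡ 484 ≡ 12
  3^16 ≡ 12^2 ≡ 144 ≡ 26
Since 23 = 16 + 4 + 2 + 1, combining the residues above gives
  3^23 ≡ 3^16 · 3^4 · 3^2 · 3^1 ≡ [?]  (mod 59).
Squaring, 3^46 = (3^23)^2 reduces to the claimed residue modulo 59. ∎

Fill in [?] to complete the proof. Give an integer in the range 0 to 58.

Multiply the listed residues: 26 · 22 · 9 · 3 = 572 → 5148 → 15444.
Reducing modulo 59: 15444 = 261·59 + 45, so 3^23 ≡ 45.

45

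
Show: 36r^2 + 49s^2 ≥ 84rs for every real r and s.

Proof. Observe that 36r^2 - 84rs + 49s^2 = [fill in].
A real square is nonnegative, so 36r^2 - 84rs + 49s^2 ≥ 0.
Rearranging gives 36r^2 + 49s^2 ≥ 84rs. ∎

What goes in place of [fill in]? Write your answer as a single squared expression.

36r^2 - 84rs + 49s^2 is a perfect-square trinomial: the outer terms are (6r)^2 and (7s)^2, and the cross term is -2·6r·7s.
So 36r^2 - 84rs + 49s^2 = (6r - 7s)^2 ≥ 0.

(6r - 7s)^2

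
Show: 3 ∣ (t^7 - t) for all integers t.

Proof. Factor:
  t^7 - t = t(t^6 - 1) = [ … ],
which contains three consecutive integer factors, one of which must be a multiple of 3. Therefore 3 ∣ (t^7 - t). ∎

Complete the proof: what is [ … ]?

t^6 - 1 = (t^2 - 1)(t^4 + t^2 + 1), and t^2 - 1 = (t-1)(t+1).
So t(t^6 - 1) = (t - 1)t(t + 1)(t^4 + t^2 + 1).

(t - 1)t(t + 1)(t^4 + t^2 + 1)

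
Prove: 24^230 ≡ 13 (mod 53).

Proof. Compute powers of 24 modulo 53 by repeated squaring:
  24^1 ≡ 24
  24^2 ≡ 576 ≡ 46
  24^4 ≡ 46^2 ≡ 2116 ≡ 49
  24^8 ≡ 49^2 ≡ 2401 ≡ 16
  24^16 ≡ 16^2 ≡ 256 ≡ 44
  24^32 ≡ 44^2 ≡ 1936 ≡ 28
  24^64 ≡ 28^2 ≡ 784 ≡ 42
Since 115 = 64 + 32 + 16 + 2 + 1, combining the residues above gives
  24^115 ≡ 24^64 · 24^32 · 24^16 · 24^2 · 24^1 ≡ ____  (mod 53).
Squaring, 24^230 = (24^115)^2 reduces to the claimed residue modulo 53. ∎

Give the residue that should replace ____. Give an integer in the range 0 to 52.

24^64 · 24^32 · 24^16 · 24^2 · 24^1 ≡ 42 · 28 · 44 · 46 · 24 = 57125376.
57125376 mod 53 = 15, so 24^115 ≡ 15 (mod 53).

15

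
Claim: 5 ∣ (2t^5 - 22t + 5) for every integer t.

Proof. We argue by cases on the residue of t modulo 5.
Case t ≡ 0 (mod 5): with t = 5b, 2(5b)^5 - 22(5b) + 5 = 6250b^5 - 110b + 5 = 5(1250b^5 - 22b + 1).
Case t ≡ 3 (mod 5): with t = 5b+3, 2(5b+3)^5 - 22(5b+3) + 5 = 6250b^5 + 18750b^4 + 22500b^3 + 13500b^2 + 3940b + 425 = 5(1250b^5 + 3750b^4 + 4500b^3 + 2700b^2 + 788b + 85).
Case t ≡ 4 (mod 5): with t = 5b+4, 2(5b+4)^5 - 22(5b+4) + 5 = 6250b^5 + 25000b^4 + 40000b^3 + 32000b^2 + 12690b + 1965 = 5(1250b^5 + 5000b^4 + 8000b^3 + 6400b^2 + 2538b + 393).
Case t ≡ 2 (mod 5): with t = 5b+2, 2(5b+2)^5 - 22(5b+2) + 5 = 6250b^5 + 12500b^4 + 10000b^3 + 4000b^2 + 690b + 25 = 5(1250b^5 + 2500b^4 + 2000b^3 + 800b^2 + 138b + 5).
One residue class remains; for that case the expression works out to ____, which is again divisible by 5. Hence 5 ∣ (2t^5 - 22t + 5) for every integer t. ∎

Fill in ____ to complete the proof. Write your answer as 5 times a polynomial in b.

5(1250b^5 + 1250b^4 + 500b^3 + 100b^2 - 12b - 3)

The residues treated are {0, 3, 4, 2}, so the missing case is t ≡ 1 (mod 5); write t = 5b+1.
Then 2(5b+1)^5 - 22(5b+1) + 5 = 6250b^5 + 6250b^4 + 2500b^3 + 500b^2 - 60b - 15 = 5(1250b^5 + 1250b^4 + 500b^3 + 100b^2 - 12b - 3).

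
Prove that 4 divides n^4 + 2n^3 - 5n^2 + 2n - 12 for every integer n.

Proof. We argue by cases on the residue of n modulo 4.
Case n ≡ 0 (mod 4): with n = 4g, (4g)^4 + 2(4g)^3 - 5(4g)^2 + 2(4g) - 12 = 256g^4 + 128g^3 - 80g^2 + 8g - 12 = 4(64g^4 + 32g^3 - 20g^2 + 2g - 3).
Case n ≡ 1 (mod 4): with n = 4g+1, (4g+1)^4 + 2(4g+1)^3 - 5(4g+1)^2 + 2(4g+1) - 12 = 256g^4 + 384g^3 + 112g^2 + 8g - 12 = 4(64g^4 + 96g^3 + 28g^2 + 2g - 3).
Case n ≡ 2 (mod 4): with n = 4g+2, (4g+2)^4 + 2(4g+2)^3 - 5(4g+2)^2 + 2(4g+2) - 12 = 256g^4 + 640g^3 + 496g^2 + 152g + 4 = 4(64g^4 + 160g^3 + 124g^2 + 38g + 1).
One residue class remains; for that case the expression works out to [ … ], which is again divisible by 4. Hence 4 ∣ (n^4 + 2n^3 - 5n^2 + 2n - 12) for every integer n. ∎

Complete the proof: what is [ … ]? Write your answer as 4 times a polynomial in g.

4(64g^4 + 224g^3 + 268g^2 + 134g + 21)

The residues treated are {0, 1, 2}, so the missing case is n ≡ 3 (mod 4); write n = 4g+3.
Then (4g+3)^4 + 2(4g+3)^3 - 5(4g+3)^2 + 2(4g+3) - 12 = 256g^4 + 896g^3 + 1072g^2 + 536g + 84 = 4(64g^4 + 224g^3 + 268g^2 + 134g + 21).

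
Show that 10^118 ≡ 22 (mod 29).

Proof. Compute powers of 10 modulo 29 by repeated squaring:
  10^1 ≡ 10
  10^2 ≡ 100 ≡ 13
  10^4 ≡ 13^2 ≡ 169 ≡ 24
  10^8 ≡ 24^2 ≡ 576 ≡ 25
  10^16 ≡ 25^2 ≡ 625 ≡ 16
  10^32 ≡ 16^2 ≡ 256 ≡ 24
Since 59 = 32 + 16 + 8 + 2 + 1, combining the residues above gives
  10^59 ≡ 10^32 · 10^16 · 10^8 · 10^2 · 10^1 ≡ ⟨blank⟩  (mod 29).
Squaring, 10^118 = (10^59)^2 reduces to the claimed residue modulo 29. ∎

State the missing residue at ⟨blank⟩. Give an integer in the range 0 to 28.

14

10^32 · 10^16 · 10^8 · 10^2 · 10^1 ≡ 24 · 16 · 25 · 13 · 10 = 1248000.
1248000 mod 29 = 14, so 10^59 ≡ 14 (mod 29).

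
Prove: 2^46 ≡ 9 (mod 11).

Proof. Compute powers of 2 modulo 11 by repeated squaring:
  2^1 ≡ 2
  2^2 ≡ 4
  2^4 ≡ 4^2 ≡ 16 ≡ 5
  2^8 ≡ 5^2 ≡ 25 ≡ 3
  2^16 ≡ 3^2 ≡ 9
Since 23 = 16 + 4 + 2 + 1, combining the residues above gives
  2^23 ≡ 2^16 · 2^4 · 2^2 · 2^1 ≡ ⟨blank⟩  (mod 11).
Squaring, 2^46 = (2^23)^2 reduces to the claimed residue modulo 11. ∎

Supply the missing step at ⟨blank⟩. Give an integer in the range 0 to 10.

8

Multiply the listed residues: 9 · 5 · 4 · 2 = 45 → 180 → 360.
Reducing modulo 11: 360 = 32·11 + 8, so 2^23 ≡ 8.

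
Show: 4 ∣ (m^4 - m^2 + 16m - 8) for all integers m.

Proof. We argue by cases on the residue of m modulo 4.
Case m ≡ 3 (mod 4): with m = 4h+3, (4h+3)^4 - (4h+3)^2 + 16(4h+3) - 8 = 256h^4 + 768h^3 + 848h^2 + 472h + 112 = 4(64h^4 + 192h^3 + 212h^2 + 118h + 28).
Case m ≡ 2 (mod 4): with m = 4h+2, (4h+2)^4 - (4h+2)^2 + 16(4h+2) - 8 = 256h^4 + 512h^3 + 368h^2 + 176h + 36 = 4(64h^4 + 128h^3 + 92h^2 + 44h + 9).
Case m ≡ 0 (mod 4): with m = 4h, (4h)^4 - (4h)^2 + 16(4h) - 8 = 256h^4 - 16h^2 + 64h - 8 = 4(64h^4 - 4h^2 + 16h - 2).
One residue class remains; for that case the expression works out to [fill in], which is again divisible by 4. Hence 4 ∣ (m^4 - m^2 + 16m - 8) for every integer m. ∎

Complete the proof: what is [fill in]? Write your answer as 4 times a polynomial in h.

Only m ≡ 1 (mod 4) is unaccounted for. Put m = 4h+1:
(4h+1)^4 - (4h+1)^2 + 16(4h+1) - 8 expands to 256h^4 + 256h^3 + 80h^2 + 72h + 8,
and factoring out 4 leaves 4(64h^4 + 64h^3 + 20h^2 + 18h + 2).

4(64h^4 + 64h^3 + 20h^2 + 18h + 2)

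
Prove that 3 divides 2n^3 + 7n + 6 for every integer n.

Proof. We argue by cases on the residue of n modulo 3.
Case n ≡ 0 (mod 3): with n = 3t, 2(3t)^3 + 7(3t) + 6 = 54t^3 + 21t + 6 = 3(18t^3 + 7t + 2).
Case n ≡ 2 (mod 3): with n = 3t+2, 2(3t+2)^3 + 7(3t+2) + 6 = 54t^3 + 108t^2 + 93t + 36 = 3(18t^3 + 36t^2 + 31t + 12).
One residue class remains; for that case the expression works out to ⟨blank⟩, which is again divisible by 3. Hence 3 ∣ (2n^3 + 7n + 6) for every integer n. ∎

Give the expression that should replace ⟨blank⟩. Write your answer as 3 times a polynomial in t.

3(18t^3 + 18t^2 + 13t + 5)

The residues treated are {0, 2}, so the missing case is n ≡ 1 (mod 3); write n = 3t+1.
Then 2(3t+1)^3 + 7(3t+1) + 6 = 54t^3 + 54t^2 + 39t + 15 = 3(18t^3 + 18t^2 + 13t + 5).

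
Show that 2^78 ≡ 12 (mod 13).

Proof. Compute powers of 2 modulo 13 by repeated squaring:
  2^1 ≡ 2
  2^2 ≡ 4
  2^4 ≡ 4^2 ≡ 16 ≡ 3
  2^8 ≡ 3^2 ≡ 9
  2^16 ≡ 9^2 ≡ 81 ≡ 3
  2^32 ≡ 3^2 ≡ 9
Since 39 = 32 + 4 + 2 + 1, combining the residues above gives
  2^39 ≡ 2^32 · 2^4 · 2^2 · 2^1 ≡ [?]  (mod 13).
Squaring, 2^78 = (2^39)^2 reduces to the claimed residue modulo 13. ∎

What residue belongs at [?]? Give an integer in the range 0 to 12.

Multiply the listed residues: 9 · 3 · 4 · 2 = 27 → 108 → 216.
Reducing modulo 13: 216 = 16·13 + 8, so 2^39 ≡ 8.

8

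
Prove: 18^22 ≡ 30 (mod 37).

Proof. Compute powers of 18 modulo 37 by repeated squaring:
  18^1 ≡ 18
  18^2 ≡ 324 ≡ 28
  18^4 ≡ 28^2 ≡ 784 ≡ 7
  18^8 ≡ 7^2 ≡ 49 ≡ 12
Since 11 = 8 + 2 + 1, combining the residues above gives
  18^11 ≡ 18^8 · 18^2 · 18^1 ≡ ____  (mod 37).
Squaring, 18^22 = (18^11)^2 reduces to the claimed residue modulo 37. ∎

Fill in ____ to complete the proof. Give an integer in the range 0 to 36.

Multiply the listed residues: 12 · 28 · 18 = 336 → 6048.
Reducing modulo 37: 6048 = 163·37 + 17, so 18^11 ≡ 17.

17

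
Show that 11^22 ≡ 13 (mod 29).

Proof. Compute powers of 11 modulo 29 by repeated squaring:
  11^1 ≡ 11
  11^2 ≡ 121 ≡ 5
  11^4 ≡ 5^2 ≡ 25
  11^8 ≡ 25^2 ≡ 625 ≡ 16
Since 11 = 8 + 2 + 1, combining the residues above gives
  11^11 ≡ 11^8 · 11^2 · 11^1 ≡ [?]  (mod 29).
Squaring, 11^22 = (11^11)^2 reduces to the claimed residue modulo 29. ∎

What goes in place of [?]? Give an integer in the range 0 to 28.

10

11^8 · 11^2 · 11^1 ≡ 16 · 5 · 11 = 880.
880 mod 29 = 10, so 11^11 ≡ 10 (mod 29).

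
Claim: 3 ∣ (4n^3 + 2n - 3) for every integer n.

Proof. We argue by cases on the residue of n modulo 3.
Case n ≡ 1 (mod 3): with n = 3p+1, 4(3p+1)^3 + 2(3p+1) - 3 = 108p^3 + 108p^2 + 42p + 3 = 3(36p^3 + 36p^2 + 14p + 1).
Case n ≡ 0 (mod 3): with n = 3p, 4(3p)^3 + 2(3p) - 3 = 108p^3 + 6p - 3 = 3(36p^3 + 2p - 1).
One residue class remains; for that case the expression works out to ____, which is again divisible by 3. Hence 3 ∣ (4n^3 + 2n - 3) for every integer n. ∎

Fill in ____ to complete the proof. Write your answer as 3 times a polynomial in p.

The residues treated are {1, 0}, so the missing case is n ≡ 2 (mod 3); write n = 3p+2.
Then 4(3p+2)^3 + 2(3p+2) - 3 = 108p^3 + 216p^2 + 150p + 33 = 3(36p^3 + 72p^2 + 50p + 11).

3(36p^3 + 72p^2 + 50p + 11)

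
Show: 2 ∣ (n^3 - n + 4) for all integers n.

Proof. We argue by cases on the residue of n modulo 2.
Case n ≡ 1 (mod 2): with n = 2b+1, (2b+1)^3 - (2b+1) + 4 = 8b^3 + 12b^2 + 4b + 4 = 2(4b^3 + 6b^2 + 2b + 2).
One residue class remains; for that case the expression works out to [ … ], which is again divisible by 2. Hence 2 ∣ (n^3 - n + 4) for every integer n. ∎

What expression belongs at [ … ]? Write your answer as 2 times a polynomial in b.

The residues treated are {1}, so the missing case is n ≡ 0 (mod 2); write n = 2b.
Then (2b)^3 - (2b) + 4 = 8b^3 - 2b + 4 = 2(4b^3 - b + 2).

2(4b^3 - b + 2)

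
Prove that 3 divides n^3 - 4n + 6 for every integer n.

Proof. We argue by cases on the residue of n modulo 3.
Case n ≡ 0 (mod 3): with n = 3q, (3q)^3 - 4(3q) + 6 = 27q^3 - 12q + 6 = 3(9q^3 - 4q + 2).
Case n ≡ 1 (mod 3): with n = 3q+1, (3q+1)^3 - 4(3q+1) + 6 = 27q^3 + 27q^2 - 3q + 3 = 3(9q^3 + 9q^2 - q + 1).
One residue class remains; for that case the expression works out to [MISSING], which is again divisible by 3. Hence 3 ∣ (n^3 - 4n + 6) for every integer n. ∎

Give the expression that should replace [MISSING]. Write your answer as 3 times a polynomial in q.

Only n ≡ 2 (mod 3) is unaccounted for. Put n = 3q+2:
(3q+2)^3 - 4(3q+2) + 6 expands to 27q^3 + 54q^2 + 24q + 6,
and factoring out 3 leaves 3(9q^3 + 18q^2 + 8q + 2).

3(9q^3 + 18q^2 + 8q + 2)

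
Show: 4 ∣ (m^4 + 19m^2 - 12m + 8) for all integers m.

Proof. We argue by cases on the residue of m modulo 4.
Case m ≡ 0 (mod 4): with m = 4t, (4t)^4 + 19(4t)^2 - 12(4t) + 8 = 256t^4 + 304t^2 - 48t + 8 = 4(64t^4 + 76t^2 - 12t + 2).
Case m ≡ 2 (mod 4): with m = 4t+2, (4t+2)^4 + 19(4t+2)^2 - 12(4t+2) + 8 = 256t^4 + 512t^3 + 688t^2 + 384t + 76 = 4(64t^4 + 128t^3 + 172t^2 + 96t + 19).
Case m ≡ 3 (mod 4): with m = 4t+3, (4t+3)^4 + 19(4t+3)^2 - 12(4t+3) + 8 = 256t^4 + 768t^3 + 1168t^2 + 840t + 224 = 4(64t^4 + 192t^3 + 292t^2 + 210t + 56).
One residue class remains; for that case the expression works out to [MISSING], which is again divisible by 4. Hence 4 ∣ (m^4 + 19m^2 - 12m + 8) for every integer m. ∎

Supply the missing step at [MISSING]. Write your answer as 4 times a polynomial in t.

4(64t^4 + 64t^3 + 100t^2 + 30t + 4)

The residues treated are {0, 2, 3}, so the missing case is m ≡ 1 (mod 4); write m = 4t+1.
Then (4t+1)^4 + 19(4t+1)^2 - 12(4t+1) + 8 = 256t^4 + 256t^3 + 400t^2 + 120t + 16 = 4(64t^4 + 64t^3 + 100t^2 + 30t + 4).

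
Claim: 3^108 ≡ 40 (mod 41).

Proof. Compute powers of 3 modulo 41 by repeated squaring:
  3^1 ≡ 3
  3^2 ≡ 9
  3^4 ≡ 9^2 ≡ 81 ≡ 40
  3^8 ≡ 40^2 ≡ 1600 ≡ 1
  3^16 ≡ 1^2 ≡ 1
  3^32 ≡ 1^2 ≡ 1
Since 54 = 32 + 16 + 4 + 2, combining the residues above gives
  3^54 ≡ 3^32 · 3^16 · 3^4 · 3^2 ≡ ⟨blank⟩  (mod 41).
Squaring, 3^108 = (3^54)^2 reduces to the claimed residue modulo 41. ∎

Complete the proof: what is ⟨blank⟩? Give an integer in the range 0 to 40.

Multiply the listed residues: 1 · 1 · 40 · 9 = 1 → 40 → 360.
Reducing modulo 41: 360 = 8·41 + 32, so 3^54 ≡ 32.

32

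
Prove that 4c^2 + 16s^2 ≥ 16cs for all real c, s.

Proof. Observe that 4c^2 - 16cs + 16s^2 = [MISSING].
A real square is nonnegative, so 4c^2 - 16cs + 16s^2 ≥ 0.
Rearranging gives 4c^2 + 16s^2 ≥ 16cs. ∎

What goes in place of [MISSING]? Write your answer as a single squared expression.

4c^2 - 16cs + 16s^2 is a perfect-square trinomial: the outer terms are (2c)^2 and (4s)^2, and the cross term is -2·2c·4s.
So 4c^2 - 16cs + 16s^2 = (2c - 4s)^2 ≥ 0.

(2c - 4s)^2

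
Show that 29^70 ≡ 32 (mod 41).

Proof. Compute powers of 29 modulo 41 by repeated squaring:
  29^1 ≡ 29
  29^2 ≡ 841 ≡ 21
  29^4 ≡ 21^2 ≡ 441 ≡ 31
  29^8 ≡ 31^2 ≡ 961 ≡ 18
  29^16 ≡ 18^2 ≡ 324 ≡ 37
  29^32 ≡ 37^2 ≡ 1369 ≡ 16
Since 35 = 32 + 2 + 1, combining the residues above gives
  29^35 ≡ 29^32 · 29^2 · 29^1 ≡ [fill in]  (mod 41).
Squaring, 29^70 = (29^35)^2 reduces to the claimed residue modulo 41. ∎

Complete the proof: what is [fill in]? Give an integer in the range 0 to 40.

29^32 · 29^2 · 29^1 ≡ 16 · 21 · 29 = 9744.
9744 mod 41 = 27, so 29^35 ≡ 27 (mod 41).

27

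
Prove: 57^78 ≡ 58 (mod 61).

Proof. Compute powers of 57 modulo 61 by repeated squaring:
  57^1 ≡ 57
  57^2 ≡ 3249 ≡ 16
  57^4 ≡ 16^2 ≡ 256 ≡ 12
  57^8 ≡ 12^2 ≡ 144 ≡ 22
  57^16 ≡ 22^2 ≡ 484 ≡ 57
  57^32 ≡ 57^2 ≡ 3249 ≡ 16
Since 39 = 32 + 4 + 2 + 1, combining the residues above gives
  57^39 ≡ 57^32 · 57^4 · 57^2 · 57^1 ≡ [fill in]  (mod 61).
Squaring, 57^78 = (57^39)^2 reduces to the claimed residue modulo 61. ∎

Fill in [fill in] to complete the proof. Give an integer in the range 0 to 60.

57^32 · 57^4 · 57^2 · 57^1 ≡ 16 · 12 · 16 · 57 = 175104.
175104 mod 61 = 34, so 57^39 ≡ 34 (mod 61).

34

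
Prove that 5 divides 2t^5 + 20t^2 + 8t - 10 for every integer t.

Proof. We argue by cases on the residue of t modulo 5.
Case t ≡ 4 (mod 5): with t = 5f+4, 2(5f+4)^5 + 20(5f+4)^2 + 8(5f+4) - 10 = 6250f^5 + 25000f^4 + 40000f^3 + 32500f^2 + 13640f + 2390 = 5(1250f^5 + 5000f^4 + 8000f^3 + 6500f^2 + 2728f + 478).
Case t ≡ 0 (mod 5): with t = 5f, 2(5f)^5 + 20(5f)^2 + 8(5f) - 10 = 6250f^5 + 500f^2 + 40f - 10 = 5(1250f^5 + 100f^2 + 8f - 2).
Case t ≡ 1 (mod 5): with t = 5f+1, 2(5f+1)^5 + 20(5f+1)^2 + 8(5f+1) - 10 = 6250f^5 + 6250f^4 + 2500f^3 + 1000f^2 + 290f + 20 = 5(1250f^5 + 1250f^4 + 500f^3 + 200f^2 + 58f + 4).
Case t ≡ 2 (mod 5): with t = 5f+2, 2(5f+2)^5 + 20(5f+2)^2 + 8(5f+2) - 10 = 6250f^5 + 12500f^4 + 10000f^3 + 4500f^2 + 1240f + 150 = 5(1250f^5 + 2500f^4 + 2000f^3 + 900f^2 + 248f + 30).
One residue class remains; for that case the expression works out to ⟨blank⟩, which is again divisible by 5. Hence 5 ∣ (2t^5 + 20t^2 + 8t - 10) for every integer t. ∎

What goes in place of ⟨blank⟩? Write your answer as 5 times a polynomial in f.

5(1250f^5 + 3750f^4 + 4500f^3 + 2800f^2 + 938f + 136)

The residues treated are {4, 0, 1, 2}, so the missing case is t ≡ 3 (mod 5); write t = 5f+3.
Then 2(5f+3)^5 + 20(5f+3)^2 + 8(5f+3) - 10 = 6250f^5 + 18750f^4 + 22500f^3 + 14000f^2 + 4690f + 680 = 5(1250f^5 + 3750f^4 + 4500f^3 + 2800f^2 + 938f + 136).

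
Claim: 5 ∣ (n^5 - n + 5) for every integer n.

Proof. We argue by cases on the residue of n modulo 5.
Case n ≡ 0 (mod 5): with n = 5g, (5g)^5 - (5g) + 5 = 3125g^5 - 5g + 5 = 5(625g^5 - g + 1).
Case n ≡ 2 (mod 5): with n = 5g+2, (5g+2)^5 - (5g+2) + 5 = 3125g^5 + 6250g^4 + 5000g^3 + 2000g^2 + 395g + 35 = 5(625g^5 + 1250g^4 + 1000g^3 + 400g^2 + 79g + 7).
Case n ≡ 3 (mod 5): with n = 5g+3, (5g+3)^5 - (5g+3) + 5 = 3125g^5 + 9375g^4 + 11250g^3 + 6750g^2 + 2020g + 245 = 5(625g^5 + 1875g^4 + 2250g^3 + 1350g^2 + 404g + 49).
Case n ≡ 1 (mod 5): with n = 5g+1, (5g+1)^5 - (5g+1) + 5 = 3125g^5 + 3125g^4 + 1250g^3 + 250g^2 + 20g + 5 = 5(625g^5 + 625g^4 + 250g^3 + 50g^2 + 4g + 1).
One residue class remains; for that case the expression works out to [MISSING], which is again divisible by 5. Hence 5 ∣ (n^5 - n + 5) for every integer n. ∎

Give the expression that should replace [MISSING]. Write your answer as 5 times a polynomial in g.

Only n ≡ 4 (mod 5) is unaccounted for. Put n = 5g+4:
(5g+4)^5 - (5g+4) + 5 expands to 3125g^5 + 12500g^4 + 20000g^3 + 16000g^2 + 6395g + 1025,
and factoring out 5 leaves 5(625g^5 + 2500g^4 + 4000g^3 + 3200g^2 + 1279g + 205).

5(625g^5 + 2500g^4 + 4000g^3 + 3200g^2 + 1279g + 205)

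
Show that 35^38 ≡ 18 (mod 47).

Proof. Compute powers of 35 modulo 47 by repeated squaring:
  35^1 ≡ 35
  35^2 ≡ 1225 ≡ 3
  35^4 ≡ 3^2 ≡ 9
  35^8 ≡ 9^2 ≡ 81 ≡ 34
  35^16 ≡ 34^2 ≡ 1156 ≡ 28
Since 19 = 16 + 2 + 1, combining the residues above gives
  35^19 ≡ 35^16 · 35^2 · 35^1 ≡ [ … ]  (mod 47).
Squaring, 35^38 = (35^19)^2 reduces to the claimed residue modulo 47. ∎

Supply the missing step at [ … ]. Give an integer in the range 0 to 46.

35^16 · 35^2 · 35^1 ≡ 28 · 3 · 35 = 2940.
2940 mod 47 = 26, so 35^19 ≡ 26 (mod 47).

26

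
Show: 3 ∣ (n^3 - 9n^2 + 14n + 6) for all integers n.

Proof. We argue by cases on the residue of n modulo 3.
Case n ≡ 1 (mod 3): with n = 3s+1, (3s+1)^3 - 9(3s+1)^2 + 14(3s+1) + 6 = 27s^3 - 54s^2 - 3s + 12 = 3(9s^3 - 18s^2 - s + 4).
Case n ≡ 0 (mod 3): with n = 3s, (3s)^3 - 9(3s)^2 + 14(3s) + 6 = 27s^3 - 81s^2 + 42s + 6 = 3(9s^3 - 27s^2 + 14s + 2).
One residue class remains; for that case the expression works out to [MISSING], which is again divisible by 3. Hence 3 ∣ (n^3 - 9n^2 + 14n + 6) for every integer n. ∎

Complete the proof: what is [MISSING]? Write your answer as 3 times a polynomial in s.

3(9s^3 - 9s^2 - 10s + 2)

The residues treated are {1, 0}, so the missing case is n ≡ 2 (mod 3); write n = 3s+2.
Then (3s+2)^3 - 9(3s+2)^2 + 14(3s+2) + 6 = 27s^3 - 27s^2 - 30s + 6 = 3(9s^3 - 9s^2 - 10s + 2).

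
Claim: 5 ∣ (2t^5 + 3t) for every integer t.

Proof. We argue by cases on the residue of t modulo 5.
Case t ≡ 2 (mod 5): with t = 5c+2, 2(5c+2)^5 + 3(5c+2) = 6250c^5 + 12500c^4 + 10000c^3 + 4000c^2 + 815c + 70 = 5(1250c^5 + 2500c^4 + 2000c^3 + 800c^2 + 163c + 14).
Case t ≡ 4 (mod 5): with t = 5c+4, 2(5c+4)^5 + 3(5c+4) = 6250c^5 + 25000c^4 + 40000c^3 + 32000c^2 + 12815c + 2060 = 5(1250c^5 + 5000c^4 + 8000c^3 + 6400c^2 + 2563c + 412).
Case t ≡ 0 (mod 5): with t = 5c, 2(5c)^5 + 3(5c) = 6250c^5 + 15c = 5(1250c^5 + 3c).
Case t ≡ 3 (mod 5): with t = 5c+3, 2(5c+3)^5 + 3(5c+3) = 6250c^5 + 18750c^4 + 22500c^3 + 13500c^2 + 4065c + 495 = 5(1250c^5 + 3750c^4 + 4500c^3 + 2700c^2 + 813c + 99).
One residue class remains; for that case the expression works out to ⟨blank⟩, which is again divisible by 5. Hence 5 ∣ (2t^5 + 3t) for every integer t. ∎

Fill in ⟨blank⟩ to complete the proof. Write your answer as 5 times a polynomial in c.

5(1250c^5 + 1250c^4 + 500c^3 + 100c^2 + 13c + 1)

The residues treated are {2, 4, 0, 3}, so the missing case is t ≡ 1 (mod 5); write t = 5c+1.
Then 2(5c+1)^5 + 3(5c+1) = 6250c^5 + 6250c^4 + 2500c^3 + 500c^2 + 65c + 5 = 5(1250c^5 + 1250c^4 + 500c^3 + 100c^2 + 13c + 1).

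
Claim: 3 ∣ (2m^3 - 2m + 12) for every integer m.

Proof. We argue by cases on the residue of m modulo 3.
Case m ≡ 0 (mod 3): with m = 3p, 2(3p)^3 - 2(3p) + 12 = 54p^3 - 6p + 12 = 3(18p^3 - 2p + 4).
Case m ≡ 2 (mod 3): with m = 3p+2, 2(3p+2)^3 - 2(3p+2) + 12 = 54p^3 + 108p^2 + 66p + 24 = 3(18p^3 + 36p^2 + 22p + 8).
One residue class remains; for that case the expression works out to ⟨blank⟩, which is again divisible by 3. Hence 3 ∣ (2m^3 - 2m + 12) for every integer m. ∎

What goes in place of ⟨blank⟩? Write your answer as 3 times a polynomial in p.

3(18p^3 + 18p^2 + 4p + 4)

The residues treated are {0, 2}, so the missing case is m ≡ 1 (mod 3); write m = 3p+1.
Then 2(3p+1)^3 - 2(3p+1) + 12 = 54p^3 + 54p^2 + 12p + 12 = 3(18p^3 + 18p^2 + 4p + 4).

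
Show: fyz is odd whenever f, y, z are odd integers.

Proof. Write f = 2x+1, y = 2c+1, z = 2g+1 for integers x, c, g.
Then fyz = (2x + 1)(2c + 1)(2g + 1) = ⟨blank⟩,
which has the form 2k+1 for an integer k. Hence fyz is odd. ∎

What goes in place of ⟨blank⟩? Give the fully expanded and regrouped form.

2(4cgx + 2cg + 2cx + c + 2gx + g + x) + 1

(2x + 1)(2c + 1)(2g + 1) = 8cgx + 4cg + 4cx + 2c + 4gx + 2g + 2x + 1
= 2(4cgx + 2cg + 2cx + c + 2gx + g + x) + 1.
Since 4cgx + 2cg + 2cx + c + 2gx + g + x is an integer, the product is of the form 2k+1 for an integer k.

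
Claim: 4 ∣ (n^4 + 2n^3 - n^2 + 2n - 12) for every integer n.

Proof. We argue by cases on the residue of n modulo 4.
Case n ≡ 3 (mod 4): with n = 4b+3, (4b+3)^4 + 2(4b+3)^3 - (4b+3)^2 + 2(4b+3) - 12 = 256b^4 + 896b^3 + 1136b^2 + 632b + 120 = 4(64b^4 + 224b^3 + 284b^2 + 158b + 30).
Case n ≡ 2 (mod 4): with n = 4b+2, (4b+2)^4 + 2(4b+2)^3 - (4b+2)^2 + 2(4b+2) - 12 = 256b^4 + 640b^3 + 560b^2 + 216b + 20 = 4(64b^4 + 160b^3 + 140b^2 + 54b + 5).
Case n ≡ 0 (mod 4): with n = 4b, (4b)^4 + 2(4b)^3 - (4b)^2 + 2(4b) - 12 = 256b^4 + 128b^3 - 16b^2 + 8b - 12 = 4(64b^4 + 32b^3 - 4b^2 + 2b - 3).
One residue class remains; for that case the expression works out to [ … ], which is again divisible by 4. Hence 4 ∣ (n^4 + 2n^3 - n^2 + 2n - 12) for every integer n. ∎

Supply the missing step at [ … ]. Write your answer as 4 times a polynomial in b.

4(64b^4 + 96b^3 + 44b^2 + 10b - 2)

The residues treated are {3, 2, 0}, so the missing case is n ≡ 1 (mod 4); write n = 4b+1.
Then (4b+1)^4 + 2(4b+1)^3 - (4b+1)^2 + 2(4b+1) - 12 = 256b^4 + 384b^3 + 176b^2 + 40b - 8 = 4(64b^4 + 96b^3 + 44b^2 + 10b - 2).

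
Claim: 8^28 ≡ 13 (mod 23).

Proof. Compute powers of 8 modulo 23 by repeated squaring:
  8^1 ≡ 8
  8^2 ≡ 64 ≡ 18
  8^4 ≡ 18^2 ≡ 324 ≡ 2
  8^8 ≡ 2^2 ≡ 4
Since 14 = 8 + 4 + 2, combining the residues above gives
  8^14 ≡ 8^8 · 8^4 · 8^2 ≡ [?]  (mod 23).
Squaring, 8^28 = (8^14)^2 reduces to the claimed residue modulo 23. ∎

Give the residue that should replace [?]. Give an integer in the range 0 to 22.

8^8 · 8^4 · 8^2 ≡ 4 · 2 · 18 = 144.
144 mod 23 = 6, so 8^14 ≡ 6 (mod 23).

6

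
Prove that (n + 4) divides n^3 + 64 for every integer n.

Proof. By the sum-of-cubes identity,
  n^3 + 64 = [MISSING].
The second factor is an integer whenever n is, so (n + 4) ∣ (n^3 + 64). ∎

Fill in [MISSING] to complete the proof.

a^3 + b^3 = (a + b)(a^2 - ab + b^2). With a = n, b = 4:
n^3 + 64 = (n + 4)(n^2 - 4n + 16).

(n + 4)(n^2 - 4n + 16)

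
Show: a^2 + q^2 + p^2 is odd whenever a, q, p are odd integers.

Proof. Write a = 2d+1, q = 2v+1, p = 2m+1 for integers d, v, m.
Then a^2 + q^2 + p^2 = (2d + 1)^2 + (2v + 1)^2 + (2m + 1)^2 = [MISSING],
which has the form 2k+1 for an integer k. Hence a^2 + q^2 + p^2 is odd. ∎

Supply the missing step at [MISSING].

2(2d^2 + 2d + 2m^2 + 2m + 2v^2 + 2v + 1) + 1

(2d + 1)^2 + (2v + 1)^2 + (2m + 1)^2 = 4d^2 + 4d + 4m^2 + 4m + 4v^2 + 4v + 3
= 2(2d^2 + 2d + 2m^2 + 2m + 2v^2 + 2v + 1) + 1.
Since 2d^2 + 2d + 2m^2 + 2m + 2v^2 + 2v + 1 is an integer, the sum of squares is of the form 2k+1 for an integer k.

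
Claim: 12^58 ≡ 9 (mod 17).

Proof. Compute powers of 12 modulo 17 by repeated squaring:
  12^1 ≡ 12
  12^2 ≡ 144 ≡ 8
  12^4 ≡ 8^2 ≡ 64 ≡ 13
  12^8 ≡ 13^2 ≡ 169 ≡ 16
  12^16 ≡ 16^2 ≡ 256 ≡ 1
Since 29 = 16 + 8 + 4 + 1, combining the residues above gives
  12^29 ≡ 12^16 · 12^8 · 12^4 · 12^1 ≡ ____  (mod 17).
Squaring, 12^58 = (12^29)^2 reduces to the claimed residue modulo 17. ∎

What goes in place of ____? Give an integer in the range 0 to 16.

Multiply the listed residues: 1 · 16 · 13 · 12 = 16 → 208 → 2496.
Reducing modulo 17: 2496 = 146·17 + 14, so 12^29 ≡ 14.

14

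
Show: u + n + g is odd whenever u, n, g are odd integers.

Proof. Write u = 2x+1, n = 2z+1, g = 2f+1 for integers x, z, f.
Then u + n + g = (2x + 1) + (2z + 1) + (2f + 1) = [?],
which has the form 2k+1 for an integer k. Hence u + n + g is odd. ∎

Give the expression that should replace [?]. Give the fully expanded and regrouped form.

2(f + x + z + 1) + 1

Expanding: (2x + 1) + (2z + 1) + (2f + 1) = 2f + 2x + 2z + 3.
Every term except the constant is even, so this is 2(f + x + z + 1) + 1,
and f + x + z + 1 ∈ ℤ gives the required form.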